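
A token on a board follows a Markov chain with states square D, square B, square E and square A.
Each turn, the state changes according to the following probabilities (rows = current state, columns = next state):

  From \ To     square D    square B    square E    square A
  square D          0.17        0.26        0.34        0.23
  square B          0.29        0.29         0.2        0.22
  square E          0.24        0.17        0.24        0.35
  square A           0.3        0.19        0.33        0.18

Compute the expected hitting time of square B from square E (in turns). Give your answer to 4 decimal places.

5.0745

Let t(s) be the expected number of turns to first reach square B from state s, with t(square B) = 0. Conditioning on the first turn:
t(square D) = 1 + 0.17·t(square D) + 0.34·t(square E) + 0.23·t(square A)
t(square E) = 1 + 0.24·t(square D) + 0.24·t(square E) + 0.35·t(square A)
t(square A) = 1 + 0.3·t(square D) + 0.33·t(square E) + 0.18·t(square A)
Solving: t(square D) = 4.6598, t(square E) = 5.0745, t(square A) = 4.9665.
Expected turns from square E to square B: 5.0745.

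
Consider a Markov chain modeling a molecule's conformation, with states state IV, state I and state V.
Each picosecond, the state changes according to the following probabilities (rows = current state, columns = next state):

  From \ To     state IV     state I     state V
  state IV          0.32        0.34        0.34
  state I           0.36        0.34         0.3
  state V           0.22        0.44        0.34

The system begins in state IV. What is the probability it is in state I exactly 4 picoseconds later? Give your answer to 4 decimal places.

0.3725

Propagate the distribution vector 4 picoseconds from state IV.
After 0 picoseconds: (1.0000, 0.0000, 0.0000)
After 1 picosecond: (0.3200, 0.3400, 0.3400)
After 2 picoseconds: (0.2996, 0.3740, 0.3264)
After 3 picoseconds: (0.3023, 0.3726, 0.3250)
After 4 picoseconds: (0.3024, 0.3725, 0.3251)
P(in state I after 4 picoseconds) = 0.3725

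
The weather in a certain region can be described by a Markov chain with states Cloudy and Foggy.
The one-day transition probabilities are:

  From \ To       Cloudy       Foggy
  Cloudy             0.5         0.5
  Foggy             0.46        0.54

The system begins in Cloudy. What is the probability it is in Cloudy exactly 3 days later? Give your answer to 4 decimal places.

0.4792

Propagate the distribution vector 3 days from Cloudy.
After 0 days: (1.0000, 0.0000)
After 1 day: (0.5000, 0.5000)
After 2 days: (0.4800, 0.5200)
After 3 days: (0.4792, 0.5208)
P(in Cloudy after 3 days) = 0.4792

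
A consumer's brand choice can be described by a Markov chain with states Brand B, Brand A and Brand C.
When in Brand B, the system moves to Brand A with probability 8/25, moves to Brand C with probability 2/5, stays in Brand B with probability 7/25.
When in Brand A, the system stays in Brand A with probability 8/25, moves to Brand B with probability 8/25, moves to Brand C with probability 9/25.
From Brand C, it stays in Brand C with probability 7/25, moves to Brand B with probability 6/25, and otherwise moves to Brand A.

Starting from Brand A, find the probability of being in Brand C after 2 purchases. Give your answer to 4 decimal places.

Sum over the intermediate state after 1 purchase:
P = P(Brand A→Brand B)·P(Brand B→Brand C) + P(Brand A→Brand A)·P(Brand A→Brand C) + P(Brand A→Brand C)·P(Brand C→Brand C)
  = 0.32×0.4 + 0.32×0.36 + 0.36×0.28
  = 0.1280 + 0.1152 + 0.1008 = 0.3440

0.3440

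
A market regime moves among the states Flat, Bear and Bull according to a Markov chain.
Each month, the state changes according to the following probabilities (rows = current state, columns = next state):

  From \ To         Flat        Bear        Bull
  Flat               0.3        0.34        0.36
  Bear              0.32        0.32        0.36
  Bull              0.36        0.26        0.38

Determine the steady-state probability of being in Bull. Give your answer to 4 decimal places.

Let the stationary distribution be π with π = πP and π_1 + π_2 + π_3 = 1.
π_1 = 0.3·π_1 + 0.32·π_2 + 0.36·π_3
π_2 = 0.34·π_1 + 0.32·π_2 + 0.26·π_3
Solving with the normalization constraint gives π = (0.3281, 0.3045, 0.3673).
So the stationary probability of Bull is 0.3673.

0.3673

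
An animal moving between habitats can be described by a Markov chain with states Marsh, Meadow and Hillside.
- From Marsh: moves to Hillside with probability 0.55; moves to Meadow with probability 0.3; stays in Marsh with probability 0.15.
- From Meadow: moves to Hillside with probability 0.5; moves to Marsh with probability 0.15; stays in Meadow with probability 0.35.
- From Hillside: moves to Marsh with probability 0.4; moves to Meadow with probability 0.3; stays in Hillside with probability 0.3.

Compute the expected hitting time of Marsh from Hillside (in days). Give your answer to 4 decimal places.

Let t(s) be the expected number of days to first reach Marsh from state s, with t(Marsh) = 0. Conditioning on the first day:
t(Meadow) = 1 + 0.35·t(Meadow) + 0.5·t(Hillside)
t(Hillside) = 1 + 0.3·t(Meadow) + 0.3·t(Hillside)
Solving: t(Meadow) = 3.9344, t(Hillside) = 3.1148.
Expected days from Hillside to Marsh: 3.1148.

3.1148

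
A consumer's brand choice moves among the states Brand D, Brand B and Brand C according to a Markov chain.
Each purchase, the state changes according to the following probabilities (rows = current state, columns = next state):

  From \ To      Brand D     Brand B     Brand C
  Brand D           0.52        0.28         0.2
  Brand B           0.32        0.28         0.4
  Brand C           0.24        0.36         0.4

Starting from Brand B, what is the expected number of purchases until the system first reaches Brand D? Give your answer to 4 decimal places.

Let t(s) be the expected number of purchases to first reach Brand D from state s, with t(Brand D) = 0. Conditioning on the first purchase:
t(Brand B) = 1 + 0.28·t(Brand B) + 0.4·t(Brand C)
t(Brand C) = 1 + 0.36·t(Brand B) + 0.4·t(Brand C)
Solving: t(Brand B) = 3.4722, t(Brand C) = 3.7500.
Expected purchases from Brand B to Brand D: 3.4722.

3.4722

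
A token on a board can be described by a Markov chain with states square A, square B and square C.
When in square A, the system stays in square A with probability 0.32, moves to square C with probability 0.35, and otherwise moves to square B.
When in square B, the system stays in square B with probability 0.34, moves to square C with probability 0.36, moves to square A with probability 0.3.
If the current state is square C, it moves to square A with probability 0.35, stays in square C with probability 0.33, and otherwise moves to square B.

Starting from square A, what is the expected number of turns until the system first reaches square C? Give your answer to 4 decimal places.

Let t(s) be the expected number of turns to first reach square C from state s, with t(square C) = 0. Conditioning on the first turn:
t(square A) = 1 + 0.32·t(square A) + 0.33·t(square B)
t(square B) = 1 + 0.3·t(square A) + 0.34·t(square B)
Solving: t(square A) = 2.8302, t(square B) = 2.8016.
Expected turns from square A to square C: 2.8302.

2.8302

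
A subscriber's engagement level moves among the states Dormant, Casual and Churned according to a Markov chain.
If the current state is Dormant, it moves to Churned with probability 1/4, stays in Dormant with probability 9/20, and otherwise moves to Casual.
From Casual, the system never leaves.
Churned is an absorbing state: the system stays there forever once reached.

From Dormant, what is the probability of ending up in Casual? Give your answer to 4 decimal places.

Let h(s) be the probability of absorption at Casual starting from transient state s. Then h(Casual) = 1 and h(Churned) = 0. By first-step analysis:
h(Dormant) = 0.45·h(Dormant) + 0.3·1 + 0.25·0
Solving: h(Dormant) = 0.5455.
Starting from Dormant, the probability is 0.5455.

0.5455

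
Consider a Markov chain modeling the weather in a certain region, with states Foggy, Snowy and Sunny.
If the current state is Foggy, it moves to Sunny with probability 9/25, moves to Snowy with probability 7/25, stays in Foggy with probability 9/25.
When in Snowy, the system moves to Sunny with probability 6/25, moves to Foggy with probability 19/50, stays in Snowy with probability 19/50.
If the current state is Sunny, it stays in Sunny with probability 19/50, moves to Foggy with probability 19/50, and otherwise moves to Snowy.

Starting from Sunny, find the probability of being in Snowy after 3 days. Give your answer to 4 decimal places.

0.2953

Propagate the distribution vector 3 days from Sunny.
After 0 days: (0.0000, 0.0000, 1.0000)
After 1 day: (0.3800, 0.2400, 0.3800)
After 2 days: (0.3724, 0.2888, 0.3388)
After 3 days: (0.3726, 0.2953, 0.3321)
P(in Snowy after 3 days) = 0.2953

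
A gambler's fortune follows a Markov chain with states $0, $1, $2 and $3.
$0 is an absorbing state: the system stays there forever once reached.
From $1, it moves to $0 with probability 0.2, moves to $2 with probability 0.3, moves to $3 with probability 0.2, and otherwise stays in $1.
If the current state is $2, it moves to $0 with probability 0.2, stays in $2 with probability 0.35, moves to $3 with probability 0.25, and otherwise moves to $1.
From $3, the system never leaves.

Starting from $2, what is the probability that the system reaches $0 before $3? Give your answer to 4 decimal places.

Let h(s) be the probability of absorption at $0 starting from transient state s. Then h($0) = 1 and h($3) = 0. By first-step analysis:
h($1) = 0.2·1 + 0.3·h($1) + 0.3·h($2) + 0.2·0
h($2) = 0.2·1 + 0.2·h($1) + 0.35·h($2) + 0.25·0
Solving: h($1) = 0.4810, h($2) = 0.4557.
Starting from $2, the probability is 0.4557.

0.4557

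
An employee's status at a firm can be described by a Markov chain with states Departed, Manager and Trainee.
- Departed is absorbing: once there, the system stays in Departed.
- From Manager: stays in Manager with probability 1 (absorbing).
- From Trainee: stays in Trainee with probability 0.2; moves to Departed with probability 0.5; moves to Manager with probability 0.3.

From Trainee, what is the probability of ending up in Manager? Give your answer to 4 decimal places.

Let h(s) be the probability of absorption at Manager starting from transient state s. Then h(Manager) = 1 and h(Departed) = 0. By first-step analysis:
h(Trainee) = 0.5·0 + 0.3·1 + 0.2·h(Trainee)
Solving: h(Trainee) = 0.3750.
Starting from Trainee, the probability is 0.3750.

0.3750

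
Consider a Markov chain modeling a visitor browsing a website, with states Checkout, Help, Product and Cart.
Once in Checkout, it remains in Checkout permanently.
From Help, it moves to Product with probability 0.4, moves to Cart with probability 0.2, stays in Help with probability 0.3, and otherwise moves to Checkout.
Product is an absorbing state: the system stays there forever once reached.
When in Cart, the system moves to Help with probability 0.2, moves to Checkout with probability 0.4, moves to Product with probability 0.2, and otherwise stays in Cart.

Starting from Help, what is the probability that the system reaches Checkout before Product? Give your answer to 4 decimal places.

0.3077

Let h(s) be the probability of absorption at Checkout starting from transient state s. Then h(Checkout) = 1 and h(Product) = 0. By first-step analysis:
h(Help) = 0.1·1 + 0.3·h(Help) + 0.4·0 + 0.2·h(Cart)
h(Cart) = 0.4·1 + 0.2·h(Help) + 0.2·0 + 0.2·h(Cart)
Solving: h(Help) = 0.3077, h(Cart) = 0.5769.
Starting from Help, the probability is 0.3077.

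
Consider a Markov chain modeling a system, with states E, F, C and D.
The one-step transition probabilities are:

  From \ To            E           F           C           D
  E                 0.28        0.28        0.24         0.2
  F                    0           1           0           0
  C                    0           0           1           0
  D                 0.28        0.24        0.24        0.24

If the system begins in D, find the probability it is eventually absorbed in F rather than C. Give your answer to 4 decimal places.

0.5114

Let h(s) be the probability of absorption at F starting from transient state s. Then h(F) = 1 and h(C) = 0. By first-step analysis:
h(E) = 0.28·h(E) + 0.28·1 + 0.24·0 + 0.2·h(D)
h(D) = 0.28·h(E) + 0.24·1 + 0.24·0 + 0.24·h(D)
Solving: h(E) = 0.5309, h(D) = 0.5114.
Starting from D, the probability is 0.5114.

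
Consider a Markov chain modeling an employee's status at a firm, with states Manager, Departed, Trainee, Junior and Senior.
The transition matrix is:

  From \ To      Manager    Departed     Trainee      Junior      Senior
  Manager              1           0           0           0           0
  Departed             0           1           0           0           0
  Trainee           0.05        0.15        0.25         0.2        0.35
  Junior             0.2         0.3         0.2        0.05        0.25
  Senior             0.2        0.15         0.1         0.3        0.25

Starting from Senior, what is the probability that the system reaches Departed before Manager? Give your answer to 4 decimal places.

Let h(s) be the probability of absorption at Departed starting from transient state s. Then h(Departed) = 1 and h(Manager) = 0. By first-step analysis:
h(Trainee) = 0.05·0 + 0.15·1 + 0.25·h(Trainee) + 0.2·h(Junior) + 0.35·h(Senior)
h(Junior) = 0.2·0 + 0.3·1 + 0.2·h(Trainee) + 0.05·h(Junior) + 0.25·h(Senior)
h(Senior) = 0.2·0 + 0.15·1 + 0.1·h(Trainee) + 0.3·h(Junior) + 0.25·h(Senior)
Solving: h(Trainee) = 0.5902, h(Junior) = 0.5738, h(Senior) = 0.5082.
Starting from Senior, the probability is 0.5082.

0.5082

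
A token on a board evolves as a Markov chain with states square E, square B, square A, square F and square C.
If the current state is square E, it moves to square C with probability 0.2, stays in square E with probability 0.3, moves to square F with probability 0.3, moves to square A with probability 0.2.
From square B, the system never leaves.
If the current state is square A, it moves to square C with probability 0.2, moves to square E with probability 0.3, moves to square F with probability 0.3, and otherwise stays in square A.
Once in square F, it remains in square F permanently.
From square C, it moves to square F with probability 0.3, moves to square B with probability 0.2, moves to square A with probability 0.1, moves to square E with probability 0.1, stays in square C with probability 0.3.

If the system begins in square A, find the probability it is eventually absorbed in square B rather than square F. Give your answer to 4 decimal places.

Let h(s) be the probability of absorption at square B starting from transient state s. Then h(square B) = 1 and h(square F) = 0. By first-step analysis:
h(square E) = 0.3·h(square E) + 0.2·h(square A) + 0.3·0 + 0.2·h(square C)
h(square A) = 0.3·h(square E) + 0.2·h(square A) + 0.3·0 + 0.2·h(square C)
h(square C) = 0.1·h(square E) + 0.2·1 + 0.1·h(square A) + 0.3·0 + 0.3·h(square C)
Solving: h(square E) = 0.1290, h(square A) = 0.1290, h(square C) = 0.3226.
Starting from square A, the probability is 0.1290.

0.1290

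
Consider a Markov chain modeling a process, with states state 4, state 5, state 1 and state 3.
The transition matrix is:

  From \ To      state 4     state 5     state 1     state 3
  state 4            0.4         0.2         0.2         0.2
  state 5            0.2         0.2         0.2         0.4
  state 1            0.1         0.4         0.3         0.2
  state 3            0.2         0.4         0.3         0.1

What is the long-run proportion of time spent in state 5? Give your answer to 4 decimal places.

0.2968

Let the stationary distribution be π with π = πP and π_1 + π_2 + π_3 + π_4 = 1.
π_1 = 0.4·π_1 + 0.2·π_2 + 0.1·π_3 + 0.2·π_4
π_2 = 0.2·π_1 + 0.2·π_2 + 0.4·π_3 + 0.4·π_4
π_3 = 0.2·π_1 + 0.2·π_2 + 0.3·π_3 + 0.3·π_4
Solving with the normalization constraint gives π = (0.2189, 0.2968, 0.2484, 0.2358).
So the stationary probability of state 5 is 0.2968.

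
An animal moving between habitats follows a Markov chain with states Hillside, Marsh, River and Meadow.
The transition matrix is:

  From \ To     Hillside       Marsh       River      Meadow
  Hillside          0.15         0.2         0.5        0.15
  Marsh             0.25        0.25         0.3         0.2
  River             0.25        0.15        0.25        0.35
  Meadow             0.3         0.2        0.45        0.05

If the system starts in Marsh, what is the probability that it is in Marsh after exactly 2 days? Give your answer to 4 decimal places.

Propagate the distribution vector 2 days from Marsh.
After 0 days: (0.0000, 1.0000, 0.0000, 0.0000)
After 1 day: (0.2500, 0.2500, 0.3000, 0.2000)
After 2 days: (0.2350, 0.1975, 0.3650, 0.2025)
P(in Marsh after 2 days) = 0.1975

0.1975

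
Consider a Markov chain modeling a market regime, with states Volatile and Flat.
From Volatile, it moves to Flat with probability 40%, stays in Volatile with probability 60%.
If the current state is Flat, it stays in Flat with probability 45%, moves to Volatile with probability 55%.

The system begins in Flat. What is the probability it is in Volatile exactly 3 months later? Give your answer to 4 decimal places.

Propagate the distribution vector 3 months from Flat.
After 0 months: (0.0000, 1.0000)
After 1 month: (0.5500, 0.4500)
After 2 months: (0.5775, 0.4225)
After 3 months: (0.5789, 0.4211)
P(in Volatile after 3 months) = 0.5789

0.5789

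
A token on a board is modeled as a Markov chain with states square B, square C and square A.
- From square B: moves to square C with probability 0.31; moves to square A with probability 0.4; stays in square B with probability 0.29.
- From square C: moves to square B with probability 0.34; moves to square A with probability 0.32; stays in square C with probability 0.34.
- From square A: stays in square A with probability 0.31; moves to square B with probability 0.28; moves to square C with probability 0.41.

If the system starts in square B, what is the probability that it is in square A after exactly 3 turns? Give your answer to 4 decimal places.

Propagate the distribution vector 3 turns from square B.
After 0 turns: (1.0000, 0.0000, 0.0000)
After 1 turn: (0.2900, 0.3100, 0.4000)
After 2 turns: (0.3015, 0.3593, 0.3392)
After 3 turns: (0.3046, 0.3547, 0.3407)
P(in square A after 3 turns) = 0.3407

0.3407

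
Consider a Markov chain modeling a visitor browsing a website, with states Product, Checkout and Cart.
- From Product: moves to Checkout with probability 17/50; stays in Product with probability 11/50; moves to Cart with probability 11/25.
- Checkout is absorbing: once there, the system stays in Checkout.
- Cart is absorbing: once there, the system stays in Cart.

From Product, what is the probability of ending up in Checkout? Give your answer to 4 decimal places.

Let h(s) be the probability of absorption at Checkout starting from transient state s. Then h(Checkout) = 1 and h(Cart) = 0. By first-step analysis:
h(Product) = 0.22·h(Product) + 0.34·1 + 0.44·0
Solving: h(Product) = 0.4359.
Starting from Product, the probability is 0.4359.

0.4359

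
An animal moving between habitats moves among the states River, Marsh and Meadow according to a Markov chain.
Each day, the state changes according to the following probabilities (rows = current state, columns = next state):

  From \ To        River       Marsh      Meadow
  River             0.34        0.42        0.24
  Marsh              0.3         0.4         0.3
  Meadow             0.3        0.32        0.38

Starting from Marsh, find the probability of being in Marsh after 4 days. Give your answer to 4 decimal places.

0.3818

Propagate the distribution vector 4 days from Marsh.
After 0 days: (0.0000, 1.0000, 0.0000)
After 1 day: (0.3000, 0.4000, 0.3000)
After 2 days: (0.3120, 0.3820, 0.3060)
After 3 days: (0.3125, 0.3818, 0.3058)
After 4 days: (0.3125, 0.3818, 0.3057)
P(in Marsh after 4 days) = 0.3818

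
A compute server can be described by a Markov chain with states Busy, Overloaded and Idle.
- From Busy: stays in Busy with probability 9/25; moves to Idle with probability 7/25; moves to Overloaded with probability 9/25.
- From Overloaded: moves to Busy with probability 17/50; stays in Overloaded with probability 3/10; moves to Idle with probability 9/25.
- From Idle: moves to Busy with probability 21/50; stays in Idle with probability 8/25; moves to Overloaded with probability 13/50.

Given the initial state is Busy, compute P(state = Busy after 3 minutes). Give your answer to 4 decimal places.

Propagate the distribution vector 3 minutes from Busy.
After 0 minutes: (1.0000, 0.0000, 0.0000)
After 1 minute: (0.3600, 0.3600, 0.2800)
After 2 minutes: (0.3696, 0.3104, 0.3200)
After 3 minutes: (0.3730, 0.3094, 0.3176)
P(in Busy after 3 minutes) = 0.3730

0.3730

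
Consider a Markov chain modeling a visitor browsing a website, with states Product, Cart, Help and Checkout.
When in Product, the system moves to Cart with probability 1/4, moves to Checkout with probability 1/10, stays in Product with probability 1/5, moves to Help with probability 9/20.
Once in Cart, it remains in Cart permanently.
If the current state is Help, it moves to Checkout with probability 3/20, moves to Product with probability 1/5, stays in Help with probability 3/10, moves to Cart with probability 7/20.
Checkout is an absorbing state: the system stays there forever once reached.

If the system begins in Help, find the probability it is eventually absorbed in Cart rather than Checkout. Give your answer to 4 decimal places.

Let h(s) be the probability of absorption at Cart starting from transient state s. Then h(Cart) = 1 and h(Checkout) = 0. By first-step analysis:
h(Product) = 0.2·h(Product) + 0.25·1 + 0.45·h(Help) + 0.1·0
h(Help) = 0.2·h(Product) + 0.35·1 + 0.3·h(Help) + 0.15·0
Solving: h(Product) = 0.7074, h(Help) = 0.7021.
Starting from Help, the probability is 0.7021.

0.7021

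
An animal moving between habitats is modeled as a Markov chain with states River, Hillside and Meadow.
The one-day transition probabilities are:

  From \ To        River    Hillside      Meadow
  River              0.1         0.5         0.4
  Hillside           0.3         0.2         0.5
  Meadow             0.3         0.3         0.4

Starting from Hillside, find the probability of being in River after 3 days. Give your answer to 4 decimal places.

Propagate the distribution vector 3 days from Hillside.
After 0 days: (0.0000, 1.0000, 0.0000)
After 1 day: (0.3000, 0.2000, 0.5000)
After 2 days: (0.2400, 0.3400, 0.4200)
After 3 days: (0.2520, 0.3140, 0.4340)
P(in River after 3 days) = 0.2520

0.2520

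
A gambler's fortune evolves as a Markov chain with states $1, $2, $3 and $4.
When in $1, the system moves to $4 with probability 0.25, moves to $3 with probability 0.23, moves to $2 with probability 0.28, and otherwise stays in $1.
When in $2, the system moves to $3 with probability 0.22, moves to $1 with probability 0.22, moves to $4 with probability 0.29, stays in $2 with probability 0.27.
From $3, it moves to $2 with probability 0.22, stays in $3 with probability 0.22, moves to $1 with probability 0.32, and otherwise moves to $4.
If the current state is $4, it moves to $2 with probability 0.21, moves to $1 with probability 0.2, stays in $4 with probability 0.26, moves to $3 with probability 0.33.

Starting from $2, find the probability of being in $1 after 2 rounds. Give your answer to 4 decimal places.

Propagate the distribution vector 2 rounds from $2.
After 0 rounds: (0.0000, 1.0000, 0.0000, 0.0000)
After 1 round: (0.2200, 0.2700, 0.2200, 0.2900)
After 2 rounds: (0.2406, 0.2438, 0.2541, 0.2615)
P(in $1 after 2 rounds) = 0.2406

0.2406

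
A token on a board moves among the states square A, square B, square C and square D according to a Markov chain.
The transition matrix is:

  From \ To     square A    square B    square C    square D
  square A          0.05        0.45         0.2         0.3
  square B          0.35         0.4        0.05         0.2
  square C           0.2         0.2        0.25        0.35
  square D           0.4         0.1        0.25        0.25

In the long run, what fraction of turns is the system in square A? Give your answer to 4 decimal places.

0.2590

Let the stationary distribution be π with π = πP and π_1 + π_2 + π_3 + π_4 = 1.
π_1 = 0.05·π_1 + 0.35·π_2 + 0.2·π_3 + 0.4·π_4
π_2 = 0.45·π_1 + 0.4·π_2 + 0.2·π_3 + 0.1·π_4
π_3 = 0.2·π_1 + 0.05·π_2 + 0.25·π_3 + 0.25·π_4
Solving with the normalization constraint gives π = (0.2590, 0.2977, 0.1775, 0.2658).
So the stationary probability of square A is 0.2590.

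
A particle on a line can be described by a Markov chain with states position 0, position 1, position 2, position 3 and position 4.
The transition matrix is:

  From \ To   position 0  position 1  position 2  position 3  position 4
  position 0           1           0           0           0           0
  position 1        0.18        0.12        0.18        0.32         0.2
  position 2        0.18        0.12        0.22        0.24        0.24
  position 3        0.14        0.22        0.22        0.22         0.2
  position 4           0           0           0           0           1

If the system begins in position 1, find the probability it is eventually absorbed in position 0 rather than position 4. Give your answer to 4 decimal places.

0.4482

Let h(s) be the probability of absorption at position 0 starting from transient state s. Then h(position 0) = 1 and h(position 4) = 0. By first-step analysis:
h(position 1) = 0.18·1 + 0.12·h(position 1) + 0.18·h(position 2) + 0.32·h(position 3) + 0.2·0
h(position 2) = 0.18·1 + 0.12·h(position 1) + 0.22·h(position 2) + 0.24·h(position 3) + 0.24·0
h(position 3) = 0.14·1 + 0.22·h(position 1) + 0.22·h(position 2) + 0.22·h(position 3) + 0.2·0
Solving: h(position 1) = 0.4482, h(position 2) = 0.4313, h(position 3) = 0.4276.
Starting from position 1, the probability is 0.4482.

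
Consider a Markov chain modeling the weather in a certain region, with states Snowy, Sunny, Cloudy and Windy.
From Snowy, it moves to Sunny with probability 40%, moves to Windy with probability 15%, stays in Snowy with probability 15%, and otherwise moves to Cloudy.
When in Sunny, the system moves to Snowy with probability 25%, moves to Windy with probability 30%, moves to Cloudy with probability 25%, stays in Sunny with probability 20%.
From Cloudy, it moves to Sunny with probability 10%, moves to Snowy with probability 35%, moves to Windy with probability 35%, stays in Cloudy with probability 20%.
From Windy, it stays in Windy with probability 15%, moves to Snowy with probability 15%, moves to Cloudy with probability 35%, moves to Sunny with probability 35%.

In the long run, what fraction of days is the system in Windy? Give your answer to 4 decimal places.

0.2427

Let the stationary distribution be π with π = πP and π_1 + π_2 + π_3 + π_4 = 1.
π_1 = 0.15·π_1 + 0.25·π_2 + 0.35·π_3 + 0.15·π_4
π_2 = 0.4·π_1 + 0.2·π_2 + 0.1·π_3 + 0.35·π_4
π_3 = 0.3·π_1 + 0.25·π_2 + 0.2·π_3 + 0.35·π_4
Solving with the normalization constraint gives π = (0.2300, 0.2552, 0.2722, 0.2427).
So the stationary probability of Windy is 0.2427.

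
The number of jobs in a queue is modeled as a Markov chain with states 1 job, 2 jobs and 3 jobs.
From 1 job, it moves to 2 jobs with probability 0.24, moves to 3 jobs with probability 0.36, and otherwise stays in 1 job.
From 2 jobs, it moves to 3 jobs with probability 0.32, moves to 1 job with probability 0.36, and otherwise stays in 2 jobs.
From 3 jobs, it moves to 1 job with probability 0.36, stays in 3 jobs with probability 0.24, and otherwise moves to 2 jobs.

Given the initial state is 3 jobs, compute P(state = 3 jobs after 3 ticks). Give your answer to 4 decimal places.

Propagate the distribution vector 3 ticks from 3 jobs.
After 0 ticks: (0.0000, 0.0000, 1.0000)
After 1 tick: (0.3600, 0.4000, 0.2400)
After 2 ticks: (0.3744, 0.3104, 0.3152)
After 3 ticks: (0.3750, 0.3153, 0.3098)
P(in 3 jobs after 3 ticks) = 0.3098

0.3098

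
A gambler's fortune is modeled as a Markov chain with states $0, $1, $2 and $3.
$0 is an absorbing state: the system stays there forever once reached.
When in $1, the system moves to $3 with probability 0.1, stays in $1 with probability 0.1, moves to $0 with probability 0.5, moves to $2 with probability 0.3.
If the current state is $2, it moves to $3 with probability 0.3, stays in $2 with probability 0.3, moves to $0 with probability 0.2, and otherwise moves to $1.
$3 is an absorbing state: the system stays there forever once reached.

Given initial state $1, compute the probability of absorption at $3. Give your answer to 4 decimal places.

0.2807

Let h(s) be the probability of absorption at $3 starting from transient state s. Then h($3) = 1 and h($0) = 0. By first-step analysis:
h($1) = 0.5·0 + 0.1·h($1) + 0.3·h($2) + 0.1·1
h($2) = 0.2·0 + 0.2·h($1) + 0.3·h($2) + 0.3·1
Solving: h($1) = 0.2807, h($2) = 0.5088.
Starting from $1, the probability is 0.2807.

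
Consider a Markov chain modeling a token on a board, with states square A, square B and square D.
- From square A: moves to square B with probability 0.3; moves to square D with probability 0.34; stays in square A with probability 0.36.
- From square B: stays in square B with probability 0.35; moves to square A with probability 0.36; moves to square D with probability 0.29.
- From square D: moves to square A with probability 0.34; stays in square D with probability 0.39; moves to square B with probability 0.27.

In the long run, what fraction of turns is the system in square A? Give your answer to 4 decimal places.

Let the stationary distribution be π with π = πP and π_1 + π_2 + π_3 = 1.
π_1 = 0.36·π_1 + 0.36·π_2 + 0.34·π_3
π_2 = 0.3·π_1 + 0.35·π_2 + 0.27·π_3
Solving with the normalization constraint gives π = (0.3532, 0.3050, 0.3418).
So the stationary probability of square A is 0.3532.

0.3532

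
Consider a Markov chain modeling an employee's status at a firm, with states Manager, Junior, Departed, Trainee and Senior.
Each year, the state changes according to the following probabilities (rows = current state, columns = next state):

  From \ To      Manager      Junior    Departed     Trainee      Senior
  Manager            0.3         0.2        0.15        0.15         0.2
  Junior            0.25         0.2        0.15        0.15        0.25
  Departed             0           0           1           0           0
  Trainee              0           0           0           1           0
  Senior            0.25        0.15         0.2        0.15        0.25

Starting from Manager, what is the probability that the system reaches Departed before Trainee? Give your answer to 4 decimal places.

0.5177

Let h(s) be the probability of absorption at Departed starting from transient state s. Then h(Departed) = 1 and h(Trainee) = 0. By first-step analysis:
h(Manager) = 0.3·h(Manager) + 0.2·h(Junior) + 0.15·1 + 0.15·0 + 0.2·h(Senior)
h(Junior) = 0.25·h(Manager) + 0.2·h(Junior) + 0.15·1 + 0.15·0 + 0.25·h(Senior)
h(Senior) = 0.25·h(Manager) + 0.15·h(Junior) + 0.2·1 + 0.15·0 + 0.25·h(Senior)
Solving: h(Manager) = 0.5177, h(Junior) = 0.5190, h(Senior) = 0.5430.
Starting from Manager, the probability is 0.5177.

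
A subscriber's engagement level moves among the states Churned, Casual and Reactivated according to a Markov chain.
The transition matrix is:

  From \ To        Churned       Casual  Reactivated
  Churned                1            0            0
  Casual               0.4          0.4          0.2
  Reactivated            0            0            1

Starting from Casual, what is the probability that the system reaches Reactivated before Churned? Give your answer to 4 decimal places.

0.3333

Let h(s) be the probability of absorption at Reactivated starting from transient state s. Then h(Reactivated) = 1 and h(Churned) = 0. By first-step analysis:
h(Casual) = 0.4·0 + 0.4·h(Casual) + 0.2·1
Solving: h(Casual) = 0.3333.
Starting from Casual, the probability is 0.3333.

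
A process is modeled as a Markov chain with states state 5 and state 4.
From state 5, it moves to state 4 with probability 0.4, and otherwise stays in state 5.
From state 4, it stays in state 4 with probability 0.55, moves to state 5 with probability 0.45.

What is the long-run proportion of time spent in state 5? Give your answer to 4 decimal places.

Let the stationary distribution be π with π = πP and π_1 + π_2 = 1.
π_1 = 0.6·π_1 + 0.45·π_2
Solving with the normalization constraint gives π = (0.5294, 0.4706).
So the stationary probability of state 5 is 0.5294.

0.5294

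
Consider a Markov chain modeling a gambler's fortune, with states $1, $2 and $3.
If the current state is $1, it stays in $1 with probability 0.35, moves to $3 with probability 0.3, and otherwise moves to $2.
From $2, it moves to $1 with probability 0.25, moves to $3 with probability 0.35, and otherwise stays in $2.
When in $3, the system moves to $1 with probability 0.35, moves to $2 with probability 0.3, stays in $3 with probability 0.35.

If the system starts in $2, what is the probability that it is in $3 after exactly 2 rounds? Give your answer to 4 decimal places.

Sum over the intermediate state after 1 round:
P = P($2→$1)·P($1→$3) + P($2→$2)·P($2→$3) + P($2→$3)·P($3→$3)
  = 0.25×0.3 + 0.4×0.35 + 0.35×0.35
  = 0.0750 + 0.1400 + 0.1225 = 0.3375

0.3375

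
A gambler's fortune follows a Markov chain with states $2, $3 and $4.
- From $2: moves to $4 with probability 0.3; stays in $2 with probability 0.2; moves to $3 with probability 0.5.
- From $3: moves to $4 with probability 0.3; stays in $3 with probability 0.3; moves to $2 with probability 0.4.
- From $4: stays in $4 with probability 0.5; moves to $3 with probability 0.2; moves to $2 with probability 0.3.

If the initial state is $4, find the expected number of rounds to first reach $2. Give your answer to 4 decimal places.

Let t(s) be the expected number of rounds to first reach $2 from state s, with t($2) = 0. Conditioning on the first round:
t($3) = 1 + 0.3·t($3) + 0.3·t($4)
t($4) = 1 + 0.2·t($3) + 0.5·t($4)
Solving: t($3) = 2.7586, t($4) = 3.1034.
Expected rounds from $4 to $2: 3.1034.

3.1034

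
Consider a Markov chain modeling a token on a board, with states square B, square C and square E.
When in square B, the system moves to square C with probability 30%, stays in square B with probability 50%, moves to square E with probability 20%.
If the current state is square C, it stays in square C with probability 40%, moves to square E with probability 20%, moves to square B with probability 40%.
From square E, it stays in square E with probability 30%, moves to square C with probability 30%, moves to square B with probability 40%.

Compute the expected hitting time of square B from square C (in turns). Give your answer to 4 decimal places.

2.5000

Let t(s) be the expected number of turns to first reach square B from state s, with t(square B) = 0. Conditioning on the first turn:
t(square C) = 1 + 0.4·t(square C) + 0.2·t(square E)
t(square E) = 1 + 0.3·t(square C) + 0.3·t(square E)
Solving: t(square C) = 2.5000, t(square E) = 2.5000.
Expected turns from square C to square B: 2.5000.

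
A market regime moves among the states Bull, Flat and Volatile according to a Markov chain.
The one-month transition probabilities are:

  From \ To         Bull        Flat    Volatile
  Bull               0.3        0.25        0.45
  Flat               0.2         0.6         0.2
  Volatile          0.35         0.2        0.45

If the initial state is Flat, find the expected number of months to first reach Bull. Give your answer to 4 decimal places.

4.1667

Let t(s) be the expected number of months to first reach Bull from state s, with t(Bull) = 0. Conditioning on the first month:
t(Flat) = 1 + 0.6·t(Flat) + 0.2·t(Volatile)
t(Volatile) = 1 + 0.2·t(Flat) + 0.45·t(Volatile)
Solving: t(Flat) = 4.1667, t(Volatile) = 3.3333.
Expected months from Flat to Bull: 4.1667.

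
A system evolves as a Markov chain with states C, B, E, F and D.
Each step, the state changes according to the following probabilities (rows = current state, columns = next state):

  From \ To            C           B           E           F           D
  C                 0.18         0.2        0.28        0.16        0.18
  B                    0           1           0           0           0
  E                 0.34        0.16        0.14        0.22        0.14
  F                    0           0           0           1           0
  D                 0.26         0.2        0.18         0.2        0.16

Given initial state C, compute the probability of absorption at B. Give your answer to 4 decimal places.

0.5137

Let h(s) be the probability of absorption at B starting from transient state s. Then h(B) = 1 and h(F) = 0. By first-step analysis:
h(C) = 0.18·h(C) + 0.2·1 + 0.28·h(E) + 0.16·0 + 0.18·h(D)
h(E) = 0.34·h(C) + 0.16·1 + 0.14·h(E) + 0.22·0 + 0.14·h(D)
h(D) = 0.26·h(C) + 0.2·1 + 0.18·h(E) + 0.2·0 + 0.16·h(D)
Solving: h(C) = 0.5137, h(E) = 0.4702, h(D) = 0.4979.
Starting from C, the probability is 0.5137.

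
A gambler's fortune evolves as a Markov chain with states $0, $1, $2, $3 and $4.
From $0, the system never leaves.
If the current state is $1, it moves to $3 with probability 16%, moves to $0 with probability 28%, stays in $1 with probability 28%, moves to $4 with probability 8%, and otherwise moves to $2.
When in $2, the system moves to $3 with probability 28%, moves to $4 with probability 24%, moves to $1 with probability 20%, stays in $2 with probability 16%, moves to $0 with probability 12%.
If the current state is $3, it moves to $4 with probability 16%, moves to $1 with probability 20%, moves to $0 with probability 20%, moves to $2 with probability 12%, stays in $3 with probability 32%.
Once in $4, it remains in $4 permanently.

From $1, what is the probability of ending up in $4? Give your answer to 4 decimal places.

0.3482

Let h(s) be the probability of absorption at $4 starting from transient state s. Then h($4) = 1 and h($0) = 0. By first-step analysis:
h($1) = 0.28·0 + 0.28·h($1) + 0.2·h($2) + 0.16·h($3) + 0.08·1
h($2) = 0.12·0 + 0.2·h($1) + 0.16·h($2) + 0.28·h($3) + 0.24·1
h($3) = 0.2·0 + 0.2·h($1) + 0.12·h($2) + 0.32·h($3) + 0.16·1
Solving: h($1) = 0.3482, h($2) = 0.5113, h($3) = 0.4279.
Starting from $1, the probability is 0.3482.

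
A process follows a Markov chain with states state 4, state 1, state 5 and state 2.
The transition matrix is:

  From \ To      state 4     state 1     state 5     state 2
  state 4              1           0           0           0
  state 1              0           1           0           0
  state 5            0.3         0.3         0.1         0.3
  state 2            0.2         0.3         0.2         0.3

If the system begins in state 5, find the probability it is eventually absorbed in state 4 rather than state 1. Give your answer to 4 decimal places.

0.4737

Let h(s) be the probability of absorption at state 4 starting from transient state s. Then h(state 4) = 1 and h(state 1) = 0. By first-step analysis:
h(state 5) = 0.3·1 + 0.3·0 + 0.1·h(state 5) + 0.3·h(state 2)
h(state 2) = 0.2·1 + 0.3·0 + 0.2·h(state 5) + 0.3·h(state 2)
Solving: h(state 5) = 0.4737, h(state 2) = 0.4211.
Starting from state 5, the probability is 0.4737.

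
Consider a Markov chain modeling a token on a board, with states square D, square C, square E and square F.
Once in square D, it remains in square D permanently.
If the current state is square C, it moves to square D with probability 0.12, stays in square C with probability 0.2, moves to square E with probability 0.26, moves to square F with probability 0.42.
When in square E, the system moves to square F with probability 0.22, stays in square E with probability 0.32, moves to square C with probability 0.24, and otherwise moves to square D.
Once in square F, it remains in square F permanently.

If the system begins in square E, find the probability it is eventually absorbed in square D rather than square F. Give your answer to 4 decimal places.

Let h(s) be the probability of absorption at square D starting from transient state s. Then h(square D) = 1 and h(square F) = 0. By first-step analysis:
h(square C) = 0.12·1 + 0.2·h(square C) + 0.26·h(square E) + 0.42·0
h(square E) = 0.22·1 + 0.24·h(square C) + 0.32·h(square E) + 0.22·0
Solving: h(square C) = 0.2882, h(square E) = 0.4252.
Starting from square E, the probability is 0.4252.

0.4252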